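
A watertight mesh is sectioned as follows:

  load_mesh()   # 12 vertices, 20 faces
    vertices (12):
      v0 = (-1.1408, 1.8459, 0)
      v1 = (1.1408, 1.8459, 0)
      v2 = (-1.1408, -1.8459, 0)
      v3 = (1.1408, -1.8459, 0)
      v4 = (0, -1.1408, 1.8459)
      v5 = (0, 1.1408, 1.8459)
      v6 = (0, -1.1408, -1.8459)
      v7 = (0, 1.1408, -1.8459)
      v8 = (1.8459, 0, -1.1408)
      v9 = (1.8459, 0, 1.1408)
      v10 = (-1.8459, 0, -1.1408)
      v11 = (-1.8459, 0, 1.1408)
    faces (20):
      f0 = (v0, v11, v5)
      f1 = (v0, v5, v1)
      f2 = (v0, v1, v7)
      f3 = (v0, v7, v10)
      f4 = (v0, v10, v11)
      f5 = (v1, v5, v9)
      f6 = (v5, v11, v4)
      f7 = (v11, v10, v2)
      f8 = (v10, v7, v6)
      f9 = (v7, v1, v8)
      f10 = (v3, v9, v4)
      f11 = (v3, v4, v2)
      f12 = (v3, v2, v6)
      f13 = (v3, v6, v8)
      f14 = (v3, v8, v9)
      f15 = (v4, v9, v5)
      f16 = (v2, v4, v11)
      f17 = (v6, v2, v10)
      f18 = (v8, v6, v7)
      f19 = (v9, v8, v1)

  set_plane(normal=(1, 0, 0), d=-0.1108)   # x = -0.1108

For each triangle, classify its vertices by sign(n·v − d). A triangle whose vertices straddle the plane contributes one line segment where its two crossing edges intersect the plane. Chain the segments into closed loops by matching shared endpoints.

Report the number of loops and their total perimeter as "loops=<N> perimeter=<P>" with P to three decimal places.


Straddling triangles (10 of 20):
  (v0,v11,v5) [--+] → (-0.1108, 1.07232, 1.80358)–(-0.1108, 1.20928, 1.66662)  len=0.1937
  (v0,v5,v1) [-++] → (-0.1108, 1.20928, 1.66662)–(-0.1108, 1.8459, 0)  len=1.7841
  (v0,v1,v7) [-++] → (-0.1108, 1.8459, 0)–(-0.1108, 1.20928, -1.66662)  len=1.7841
  (v0,v7,v10) [-+-] → (-0.1108, 1.20928, -1.66662)–(-0.1108, 1.07232, -1.80358)  len=0.1937
  (v5,v11,v4) [+-+] → (-0.1108, 1.07232, 1.80358)–(-0.1108, -1.07232, 1.80358)  len=2.1446
  (v10,v7,v6) [-++] → (-0.1108, 1.07232, -1.80358)–(-0.1108, -1.07232, -1.80358)  len=2.1446
  (v3,v4,v2) [++-] → (-0.1108, -1.20928, 1.66662)–(-0.1108, -1.8459, 0)  len=1.7841
  (v3,v2,v6) [+-+] → (-0.1108, -1.8459, 0)–(-0.1108, -1.20928, -1.66662)  len=1.7841
  (v2,v4,v11) [-+-] → (-0.1108, -1.20928, 1.66662)–(-0.1108, -1.07232, 1.80358)  len=0.1937
  (v6,v2,v10) [+--] → (-0.1108, -1.20928, -1.66662)–(-0.1108, -1.07232, -1.80358)  len=0.1937

Chained into 1 loop(s):
  loop 1: 10 segments, perimeter = 12.2003
Total perimeter = 12.200

loops=1 perimeter=12.200


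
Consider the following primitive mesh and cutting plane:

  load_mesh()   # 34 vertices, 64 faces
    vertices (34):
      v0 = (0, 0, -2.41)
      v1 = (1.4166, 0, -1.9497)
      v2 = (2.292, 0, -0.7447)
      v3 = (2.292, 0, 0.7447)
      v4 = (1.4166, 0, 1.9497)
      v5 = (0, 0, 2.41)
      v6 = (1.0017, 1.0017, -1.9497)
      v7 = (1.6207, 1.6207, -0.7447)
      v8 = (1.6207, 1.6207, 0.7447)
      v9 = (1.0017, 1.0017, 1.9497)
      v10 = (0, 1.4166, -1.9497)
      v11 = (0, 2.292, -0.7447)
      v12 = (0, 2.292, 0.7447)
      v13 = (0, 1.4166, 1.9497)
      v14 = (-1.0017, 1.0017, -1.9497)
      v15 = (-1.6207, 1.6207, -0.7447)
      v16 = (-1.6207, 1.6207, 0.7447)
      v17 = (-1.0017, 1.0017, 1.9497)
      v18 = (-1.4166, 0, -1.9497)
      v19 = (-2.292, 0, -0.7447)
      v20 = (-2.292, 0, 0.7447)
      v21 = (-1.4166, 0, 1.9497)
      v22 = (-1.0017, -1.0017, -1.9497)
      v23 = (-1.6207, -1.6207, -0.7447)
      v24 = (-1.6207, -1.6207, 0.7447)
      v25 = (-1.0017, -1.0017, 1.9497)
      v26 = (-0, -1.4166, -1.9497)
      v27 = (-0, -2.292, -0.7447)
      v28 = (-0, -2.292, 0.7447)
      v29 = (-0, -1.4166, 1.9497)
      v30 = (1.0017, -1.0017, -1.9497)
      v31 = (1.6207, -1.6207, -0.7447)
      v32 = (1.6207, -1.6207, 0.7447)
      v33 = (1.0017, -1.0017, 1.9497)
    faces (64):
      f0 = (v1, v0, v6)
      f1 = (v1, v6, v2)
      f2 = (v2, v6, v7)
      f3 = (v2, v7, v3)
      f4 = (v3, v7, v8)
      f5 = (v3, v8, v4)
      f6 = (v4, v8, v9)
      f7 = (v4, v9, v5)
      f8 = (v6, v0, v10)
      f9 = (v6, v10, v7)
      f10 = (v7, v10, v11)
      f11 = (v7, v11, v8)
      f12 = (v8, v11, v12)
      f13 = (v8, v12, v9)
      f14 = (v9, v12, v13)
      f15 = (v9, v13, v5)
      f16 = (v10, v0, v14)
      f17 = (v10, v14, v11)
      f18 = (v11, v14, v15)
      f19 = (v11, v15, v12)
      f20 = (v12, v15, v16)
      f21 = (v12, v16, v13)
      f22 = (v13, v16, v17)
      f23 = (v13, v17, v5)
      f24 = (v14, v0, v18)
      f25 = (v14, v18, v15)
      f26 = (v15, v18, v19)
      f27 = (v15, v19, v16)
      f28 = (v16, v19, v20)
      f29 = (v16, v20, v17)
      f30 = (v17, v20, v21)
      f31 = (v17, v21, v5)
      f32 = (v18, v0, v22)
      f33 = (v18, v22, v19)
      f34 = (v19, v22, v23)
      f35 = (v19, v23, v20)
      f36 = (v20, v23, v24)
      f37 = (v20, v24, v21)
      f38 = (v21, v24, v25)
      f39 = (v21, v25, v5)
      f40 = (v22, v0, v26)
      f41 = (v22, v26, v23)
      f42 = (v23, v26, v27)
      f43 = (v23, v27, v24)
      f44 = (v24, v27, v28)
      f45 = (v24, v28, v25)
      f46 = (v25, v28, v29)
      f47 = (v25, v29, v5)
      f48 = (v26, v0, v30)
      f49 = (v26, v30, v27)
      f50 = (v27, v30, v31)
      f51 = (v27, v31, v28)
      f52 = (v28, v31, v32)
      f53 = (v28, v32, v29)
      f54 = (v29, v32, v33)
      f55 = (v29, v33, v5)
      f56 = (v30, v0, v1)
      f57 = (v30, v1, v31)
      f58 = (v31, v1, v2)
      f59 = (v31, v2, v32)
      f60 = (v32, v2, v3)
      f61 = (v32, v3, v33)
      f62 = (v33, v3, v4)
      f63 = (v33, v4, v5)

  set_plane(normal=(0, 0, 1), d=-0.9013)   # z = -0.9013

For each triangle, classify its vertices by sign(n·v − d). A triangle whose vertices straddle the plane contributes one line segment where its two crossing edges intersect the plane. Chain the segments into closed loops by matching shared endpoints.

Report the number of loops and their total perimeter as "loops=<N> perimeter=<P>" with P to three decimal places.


loops=1 perimeter=13.337

Straddling triangles (16 of 64):
  (v1,v6,v2) [--+] → (2.12431, 0.130179, -0.9013)–(2.17823, 0, -0.9013)  len=0.1409
  (v2,v6,v7) [+-+] → (2.12431, 0.130179, -0.9013)–(1.54026, 1.54026, -0.9013)  len=1.5263
  (v6,v10,v7) [--+] → (1.41008, 1.59418, -0.9013)–(1.54026, 1.54026, -0.9013)  len=0.1409
  (v7,v10,v11) [+-+] → (1.41008, 1.59418, -0.9013)–(0, 2.17823, -0.9013)  len=1.5263
  (v10,v14,v11) [--+] → (-0.130179, 2.12431, -0.9013)–(0, 2.17823, -0.9013)  len=0.1409
  (v11,v14,v15) [+-+] → (-0.130179, 2.12431, -0.9013)–(-1.54026, 1.54026, -0.9013)  len=1.5263
  (v14,v18,v15) [--+] → (-1.59418, 1.41008, -0.9013)–(-1.54026, 1.54026, -0.9013)  len=0.1409
  (v15,v18,v19) [+-+] → (-1.59418, 1.41008, -0.9013)–(-2.17823, 0, -0.9013)  len=1.5263
  (v18,v22,v19) [--+] → (-2.12431, -0.130179, -0.9013)–(-2.17823, 0, -0.9013)  len=0.1409
  (v19,v22,v23) [+-+] → (-2.12431, -0.130179, -0.9013)–(-1.54026, -1.54026, -0.9013)  len=1.5263
  (v22,v26,v23) [--+] → (-1.41008, -1.59418, -0.9013)–(-1.54026, -1.54026, -0.9013)  len=0.1409
  (v23,v26,v27) [+-+] → (-1.41008, -1.59418, -0.9013)–(0, -2.17823, -0.9013)  len=1.5263
  (v26,v30,v27) [--+] → (0.130179, -2.12431, -0.9013)–(0, -2.17823, -0.9013)  len=0.1409
  (v27,v30,v31) [+-+] → (0.130179, -2.12431, -0.9013)–(1.54026, -1.54026, -0.9013)  len=1.5263
  (v30,v1,v31) [--+] → (1.59418, -1.41008, -0.9013)–(1.54026, -1.54026, -0.9013)  len=0.1409
  (v31,v1,v2) [+-+] → (1.59418, -1.41008, -0.9013)–(2.17823, 0, -0.9013)  len=1.5263

Chained into 1 loop(s):
  loop 1: 16 segments, perimeter = 13.3372
Total perimeter = 13.337


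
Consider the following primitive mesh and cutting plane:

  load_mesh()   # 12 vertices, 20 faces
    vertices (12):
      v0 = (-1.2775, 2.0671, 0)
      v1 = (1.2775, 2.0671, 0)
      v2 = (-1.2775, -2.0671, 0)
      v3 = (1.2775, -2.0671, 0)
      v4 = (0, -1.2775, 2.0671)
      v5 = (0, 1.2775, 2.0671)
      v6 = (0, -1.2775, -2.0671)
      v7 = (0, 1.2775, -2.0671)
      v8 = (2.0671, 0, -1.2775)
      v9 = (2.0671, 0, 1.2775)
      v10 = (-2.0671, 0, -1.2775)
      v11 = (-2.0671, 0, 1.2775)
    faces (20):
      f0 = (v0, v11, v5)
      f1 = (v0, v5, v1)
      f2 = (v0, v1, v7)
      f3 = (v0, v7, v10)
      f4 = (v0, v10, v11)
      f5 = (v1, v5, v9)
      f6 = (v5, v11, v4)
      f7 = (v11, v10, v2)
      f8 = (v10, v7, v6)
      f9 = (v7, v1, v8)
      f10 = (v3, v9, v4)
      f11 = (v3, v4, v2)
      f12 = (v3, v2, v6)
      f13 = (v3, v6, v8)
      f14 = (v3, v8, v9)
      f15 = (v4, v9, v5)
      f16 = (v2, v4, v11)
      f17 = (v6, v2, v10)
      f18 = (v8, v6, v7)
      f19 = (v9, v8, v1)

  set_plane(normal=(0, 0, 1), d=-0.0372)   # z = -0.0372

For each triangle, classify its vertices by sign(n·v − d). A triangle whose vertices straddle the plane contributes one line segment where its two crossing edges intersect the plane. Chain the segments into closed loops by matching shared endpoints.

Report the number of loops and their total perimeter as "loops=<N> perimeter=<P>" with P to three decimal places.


Straddling triangles (10 of 20):
  (v0,v1,v7) [++-] → (1.25451, 2.05289, -0.0372)–(-1.25451, 2.05289, -0.0372)  len=2.5090
  (v0,v7,v10) [+--] → (-1.25451, 2.05289, -0.0372)–(-1.30049, 2.00691, -0.0372)  len=0.0650
  (v0,v10,v11) [+-+] → (-1.30049, 2.00691, -0.0372)–(-2.0671, 0, -0.0372)  len=2.1483
  (v11,v10,v2) [+-+] → (-2.0671, 0, -0.0372)–(-1.30049, -2.00691, -0.0372)  len=2.1483
  (v7,v1,v8) [-+-] → (1.25451, 2.05289, -0.0372)–(1.30049, 2.00691, -0.0372)  len=0.0650
  (v3,v2,v6) [++-] → (-1.25451, -2.05289, -0.0372)–(1.25451, -2.05289, -0.0372)  len=2.5090
  (v3,v6,v8) [+--] → (1.25451, -2.05289, -0.0372)–(1.30049, -2.00691, -0.0372)  len=0.0650
  (v3,v8,v9) [+-+] → (1.30049, -2.00691, -0.0372)–(2.0671, 0, -0.0372)  len=2.1483
  (v6,v2,v10) [-+-] → (-1.25451, -2.05289, -0.0372)–(-1.30049, -2.00691, -0.0372)  len=0.0650
  (v9,v8,v1) [+-+] → (2.0671, 0, -0.0372)–(1.30049, 2.00691, -0.0372)  len=2.1483

Chained into 1 loop(s):
  loop 1: 10 segments, perimeter = 13.8715
Total perimeter = 13.872

loops=1 perimeter=13.872


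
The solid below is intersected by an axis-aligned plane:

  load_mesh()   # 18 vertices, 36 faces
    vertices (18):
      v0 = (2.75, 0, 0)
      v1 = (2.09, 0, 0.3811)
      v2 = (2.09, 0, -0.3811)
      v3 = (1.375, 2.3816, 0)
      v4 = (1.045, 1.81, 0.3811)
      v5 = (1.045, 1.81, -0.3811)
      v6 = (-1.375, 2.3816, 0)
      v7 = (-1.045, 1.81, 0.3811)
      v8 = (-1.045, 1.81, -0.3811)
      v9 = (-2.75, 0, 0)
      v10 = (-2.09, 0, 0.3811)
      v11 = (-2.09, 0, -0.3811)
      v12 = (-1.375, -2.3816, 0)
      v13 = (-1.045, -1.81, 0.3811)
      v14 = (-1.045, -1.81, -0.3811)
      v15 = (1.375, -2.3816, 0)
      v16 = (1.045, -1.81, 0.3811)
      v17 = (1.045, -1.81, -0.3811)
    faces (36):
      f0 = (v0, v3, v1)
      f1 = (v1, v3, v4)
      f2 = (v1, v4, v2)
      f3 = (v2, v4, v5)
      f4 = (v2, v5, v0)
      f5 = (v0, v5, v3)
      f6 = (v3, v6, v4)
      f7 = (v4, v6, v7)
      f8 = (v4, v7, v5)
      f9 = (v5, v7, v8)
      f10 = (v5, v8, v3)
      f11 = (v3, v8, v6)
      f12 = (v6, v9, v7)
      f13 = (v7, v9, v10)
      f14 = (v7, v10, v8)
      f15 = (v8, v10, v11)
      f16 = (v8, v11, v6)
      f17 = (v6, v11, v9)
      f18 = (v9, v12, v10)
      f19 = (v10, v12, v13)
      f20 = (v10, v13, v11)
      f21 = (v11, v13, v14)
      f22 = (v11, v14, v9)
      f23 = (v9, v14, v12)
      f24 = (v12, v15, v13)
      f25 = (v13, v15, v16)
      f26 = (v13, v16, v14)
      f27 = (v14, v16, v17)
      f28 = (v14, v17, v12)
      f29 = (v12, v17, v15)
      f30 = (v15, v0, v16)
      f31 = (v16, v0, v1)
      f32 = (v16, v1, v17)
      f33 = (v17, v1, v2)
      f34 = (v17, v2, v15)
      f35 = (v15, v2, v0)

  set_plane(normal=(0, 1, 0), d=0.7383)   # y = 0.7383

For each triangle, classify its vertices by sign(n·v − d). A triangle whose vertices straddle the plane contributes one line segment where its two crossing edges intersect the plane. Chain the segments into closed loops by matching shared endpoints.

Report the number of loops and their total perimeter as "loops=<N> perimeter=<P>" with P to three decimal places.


loops=2 perimeter=4.573

Straddling triangles (12 of 36):
  (v0,v3,v1) [-+-] → (2.32375, 0.7383, 0)–(1.86835, 0.7383, 0.262958)  len=0.5259
  (v1,v3,v4) [-++] → (1.86835, 0.7383, 0.262958)–(1.66374, 0.7383, 0.3811)  len=0.2363
  (v1,v4,v2) [-+-] → (1.66374, 0.7383, 0.3811)–(1.66374, 0.7383, -0.0701982)  len=0.4513
  (v2,v4,v5) [-++] → (1.66374, 0.7383, -0.0701982)–(1.66374, 0.7383, -0.3811)  len=0.3109
  (v2,v5,v0) [-+-] → (1.66374, 0.7383, -0.3811)–(2.05453, 0.7383, -0.155451)  len=0.4513
  (v0,v5,v3) [-++] → (2.05453, 0.7383, -0.155451)–(2.32375, 0.7383, 0)  len=0.3109
  (v6,v9,v7) [+-+] → (-2.32375, 0.7383, 0)–(-2.05453, 0.7383, 0.155451)  len=0.3109
  (v7,v9,v10) [+--] → (-2.05453, 0.7383, 0.155451)–(-1.66374, 0.7383, 0.3811)  len=0.4513
  (v7,v10,v8) [+-+] → (-1.66374, 0.7383, 0.3811)–(-1.66374, 0.7383, 0.0701982)  len=0.3109
  (v8,v10,v11) [+--] → (-1.66374, 0.7383, 0.0701982)–(-1.66374, 0.7383, -0.3811)  len=0.4513
  (v8,v11,v6) [+-+] → (-1.66374, 0.7383, -0.3811)–(-1.86835, 0.7383, -0.262958)  len=0.2363
  (v6,v11,v9) [+--] → (-1.86835, 0.7383, -0.262958)–(-2.32375, 0.7383, 0)  len=0.5259

Chained into 2 loop(s):
  loop 1: 6 segments, perimeter = 2.2865
  loop 2: 6 segments, perimeter = 2.2865
Total perimeter = 4.573


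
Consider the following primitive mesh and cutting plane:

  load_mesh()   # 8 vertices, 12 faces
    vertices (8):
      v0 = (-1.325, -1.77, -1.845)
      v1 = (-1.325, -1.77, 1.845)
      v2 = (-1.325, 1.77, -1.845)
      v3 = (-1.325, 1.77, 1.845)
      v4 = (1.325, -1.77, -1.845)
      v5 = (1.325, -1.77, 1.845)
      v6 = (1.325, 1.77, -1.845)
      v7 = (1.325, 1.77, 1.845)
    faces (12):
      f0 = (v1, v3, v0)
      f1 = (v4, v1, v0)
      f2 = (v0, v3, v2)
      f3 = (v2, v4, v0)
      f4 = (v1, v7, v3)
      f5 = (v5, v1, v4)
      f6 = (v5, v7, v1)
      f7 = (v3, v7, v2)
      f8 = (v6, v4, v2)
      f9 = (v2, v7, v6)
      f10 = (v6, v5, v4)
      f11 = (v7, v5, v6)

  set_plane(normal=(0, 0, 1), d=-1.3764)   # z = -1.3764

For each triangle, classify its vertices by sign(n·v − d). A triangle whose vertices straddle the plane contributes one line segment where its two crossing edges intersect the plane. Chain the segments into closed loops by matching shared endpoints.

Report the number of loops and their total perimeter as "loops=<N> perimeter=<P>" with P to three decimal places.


loops=1 perimeter=12.380

Straddling triangles (8 of 12):
  (v1,v3,v0) [++-] → (-1.325, -1.32045, -1.3764)–(-1.325, -1.77, -1.3764)  len=0.4496
  (v4,v1,v0) [-+-] → (0.988472, -1.77, -1.3764)–(-1.325, -1.77, -1.3764)  len=2.3135
  (v0,v3,v2) [-+-] → (-1.325, -1.32045, -1.3764)–(-1.325, 1.77, -1.3764)  len=3.0904
  (v5,v1,v4) [++-] → (0.988472, -1.77, -1.3764)–(1.325, -1.77, -1.3764)  len=0.3365
  (v3,v7,v2) [++-] → (-0.988472, 1.77, -1.3764)–(-1.325, 1.77, -1.3764)  len=0.3365
  (v2,v7,v6) [-+-] → (-0.988472, 1.77, -1.3764)–(1.325, 1.77, -1.3764)  len=2.3135
  (v6,v5,v4) [-+-] → (1.325, 1.32045, -1.3764)–(1.325, -1.77, -1.3764)  len=3.0904
  (v7,v5,v6) [++-] → (1.325, 1.32045, -1.3764)–(1.325, 1.77, -1.3764)  len=0.4496

Chained into 1 loop(s):
  loop 1: 8 segments, perimeter = 12.3800
Total perimeter = 12.380


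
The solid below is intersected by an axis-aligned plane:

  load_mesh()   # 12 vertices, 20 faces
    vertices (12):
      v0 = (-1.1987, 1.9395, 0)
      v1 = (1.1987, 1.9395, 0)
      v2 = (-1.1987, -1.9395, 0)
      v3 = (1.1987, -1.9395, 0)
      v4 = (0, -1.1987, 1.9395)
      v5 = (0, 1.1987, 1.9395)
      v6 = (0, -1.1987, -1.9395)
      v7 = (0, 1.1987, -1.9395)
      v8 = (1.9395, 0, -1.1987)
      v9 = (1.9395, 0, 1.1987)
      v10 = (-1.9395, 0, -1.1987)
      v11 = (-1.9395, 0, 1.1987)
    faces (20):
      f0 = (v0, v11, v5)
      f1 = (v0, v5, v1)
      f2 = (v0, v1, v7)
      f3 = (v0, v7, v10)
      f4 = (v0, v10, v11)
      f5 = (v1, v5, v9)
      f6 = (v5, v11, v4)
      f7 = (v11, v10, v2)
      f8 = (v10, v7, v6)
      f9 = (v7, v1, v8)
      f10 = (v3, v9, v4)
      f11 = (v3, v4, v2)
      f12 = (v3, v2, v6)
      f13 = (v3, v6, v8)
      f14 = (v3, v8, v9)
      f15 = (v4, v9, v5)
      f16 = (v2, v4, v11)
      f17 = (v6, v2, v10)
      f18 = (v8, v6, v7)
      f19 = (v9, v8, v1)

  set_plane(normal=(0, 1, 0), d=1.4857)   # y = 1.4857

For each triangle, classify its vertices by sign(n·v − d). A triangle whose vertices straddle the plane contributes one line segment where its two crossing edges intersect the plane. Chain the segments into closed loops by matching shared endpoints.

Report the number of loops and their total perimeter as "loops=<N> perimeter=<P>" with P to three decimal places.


loops=1 perimeter=8.114

Straddling triangles (8 of 20):
  (v0,v11,v5) [+--] → (-1.37203, 1.4857, 0.280469)–(-0.464399, 1.4857, 1.1881)  len=1.2836
  (v0,v5,v1) [+-+] → (-0.464399, 1.4857, 1.1881)–(0.464399, 1.4857, 1.1881)  len=0.9288
  (v0,v1,v7) [++-] → (0.464399, 1.4857, -1.1881)–(-0.464399, 1.4857, -1.1881)  len=0.9288
  (v0,v7,v10) [+--] → (-0.464399, 1.4857, -1.1881)–(-1.37203, 1.4857, -0.280469)  len=1.2836
  (v0,v10,v11) [+--] → (-1.37203, 1.4857, -0.280469)–(-1.37203, 1.4857, 0.280469)  len=0.5609
  (v1,v5,v9) [+--] → (0.464399, 1.4857, 1.1881)–(1.37203, 1.4857, 0.280469)  len=1.2836
  (v7,v1,v8) [-+-] → (0.464399, 1.4857, -1.1881)–(1.37203, 1.4857, -0.280469)  len=1.2836
  (v9,v8,v1) [--+] → (1.37203, 1.4857, -0.280469)–(1.37203, 1.4857, 0.280469)  len=0.5609

Chained into 1 loop(s):
  loop 1: 8 segments, perimeter = 8.1138
Total perimeter = 8.114


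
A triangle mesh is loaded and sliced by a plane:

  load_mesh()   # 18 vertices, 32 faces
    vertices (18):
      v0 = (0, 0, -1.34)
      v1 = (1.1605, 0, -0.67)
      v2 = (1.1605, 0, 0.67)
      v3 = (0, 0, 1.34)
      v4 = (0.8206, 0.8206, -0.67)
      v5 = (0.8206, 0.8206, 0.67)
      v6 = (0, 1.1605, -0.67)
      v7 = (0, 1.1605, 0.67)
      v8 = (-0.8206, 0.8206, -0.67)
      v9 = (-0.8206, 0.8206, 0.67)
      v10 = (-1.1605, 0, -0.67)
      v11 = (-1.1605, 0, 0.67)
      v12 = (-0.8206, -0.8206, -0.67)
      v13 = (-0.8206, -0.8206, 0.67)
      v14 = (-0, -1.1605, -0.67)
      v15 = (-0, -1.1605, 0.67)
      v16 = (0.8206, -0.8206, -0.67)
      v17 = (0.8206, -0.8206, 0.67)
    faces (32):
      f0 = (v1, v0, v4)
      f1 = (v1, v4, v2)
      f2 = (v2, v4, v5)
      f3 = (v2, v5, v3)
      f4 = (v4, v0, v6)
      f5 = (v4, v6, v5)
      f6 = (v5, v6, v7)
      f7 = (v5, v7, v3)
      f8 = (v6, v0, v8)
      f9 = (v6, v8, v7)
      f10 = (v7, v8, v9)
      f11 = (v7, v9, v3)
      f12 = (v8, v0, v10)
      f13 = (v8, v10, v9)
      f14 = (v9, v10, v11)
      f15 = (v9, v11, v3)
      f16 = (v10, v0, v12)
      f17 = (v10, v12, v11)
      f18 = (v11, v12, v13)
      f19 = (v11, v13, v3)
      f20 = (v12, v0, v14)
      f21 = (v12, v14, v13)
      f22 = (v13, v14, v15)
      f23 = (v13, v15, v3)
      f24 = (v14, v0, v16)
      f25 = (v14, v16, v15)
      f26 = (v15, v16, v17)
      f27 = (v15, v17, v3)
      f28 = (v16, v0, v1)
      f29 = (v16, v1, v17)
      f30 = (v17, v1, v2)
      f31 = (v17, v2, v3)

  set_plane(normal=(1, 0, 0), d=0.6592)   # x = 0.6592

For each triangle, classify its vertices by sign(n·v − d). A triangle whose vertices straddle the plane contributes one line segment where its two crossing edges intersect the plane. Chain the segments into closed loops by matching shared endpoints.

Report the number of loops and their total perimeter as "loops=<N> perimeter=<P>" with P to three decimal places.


Straddling triangles (12 of 32):
  (v1,v0,v4) [+-+] → (0.6592, 0, -0.959419)–(0.6592, 0.6592, -0.801779)  len=0.6778
  (v2,v5,v3) [++-] → (0.6592, 0.6592, 0.801779)–(0.6592, 0, 0.959419)  len=0.6778
  (v4,v0,v6) [+--] → (0.6592, 0.6592, -0.801779)–(0.6592, 0.887453, -0.67)  len=0.2636
  (v4,v6,v5) [+-+] → (0.6592, 0.887453, -0.67)–(0.6592, 0.887453, 0.406442)  len=1.0764
  (v5,v6,v7) [+--] → (0.6592, 0.887453, 0.406442)–(0.6592, 0.887453, 0.67)  len=0.2636
  (v5,v7,v3) [+--] → (0.6592, 0.887453, 0.67)–(0.6592, 0.6592, 0.801779)  len=0.2636
  (v14,v0,v16) [--+] → (0.6592, -0.6592, -0.801779)–(0.6592, -0.887453, -0.67)  len=0.2636
  (v14,v16,v15) [-+-] → (0.6592, -0.887453, -0.67)–(0.6592, -0.887453, -0.406442)  len=0.2636
  (v15,v16,v17) [-++] → (0.6592, -0.887453, -0.406442)–(0.6592, -0.887453, 0.67)  len=1.0764
  (v15,v17,v3) [-+-] → (0.6592, -0.887453, 0.67)–(0.6592, -0.6592, 0.801779)  len=0.2636
  (v16,v0,v1) [+-+] → (0.6592, -0.6592, -0.801779)–(0.6592, 0, -0.959419)  len=0.6778
  (v17,v2,v3) [++-] → (0.6592, 0, 0.959419)–(0.6592, -0.6592, 0.801779)  len=0.6778

Chained into 1 loop(s):
  loop 1: 12 segments, perimeter = 6.4454
Total perimeter = 6.445

loops=1 perimeter=6.445


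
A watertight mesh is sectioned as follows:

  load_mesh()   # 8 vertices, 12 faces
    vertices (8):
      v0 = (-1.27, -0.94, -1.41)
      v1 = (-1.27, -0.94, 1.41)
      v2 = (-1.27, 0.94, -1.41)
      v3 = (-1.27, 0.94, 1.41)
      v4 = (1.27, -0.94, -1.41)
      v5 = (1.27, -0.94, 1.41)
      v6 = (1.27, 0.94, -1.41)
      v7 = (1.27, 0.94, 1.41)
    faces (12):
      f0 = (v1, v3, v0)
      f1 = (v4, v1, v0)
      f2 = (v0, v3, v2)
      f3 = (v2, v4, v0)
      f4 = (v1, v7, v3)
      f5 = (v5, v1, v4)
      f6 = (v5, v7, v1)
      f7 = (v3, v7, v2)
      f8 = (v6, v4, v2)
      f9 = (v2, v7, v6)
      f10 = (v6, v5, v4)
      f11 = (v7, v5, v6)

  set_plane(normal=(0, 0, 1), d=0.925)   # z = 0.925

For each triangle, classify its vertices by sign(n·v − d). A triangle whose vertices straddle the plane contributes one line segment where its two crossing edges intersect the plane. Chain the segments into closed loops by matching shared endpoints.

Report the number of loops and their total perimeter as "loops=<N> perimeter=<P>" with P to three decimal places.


Straddling triangles (8 of 12):
  (v1,v3,v0) [++-] → (-1.27, 0.616667, 0.925)–(-1.27, -0.94, 0.925)  len=1.5567
  (v4,v1,v0) [-+-] → (-0.833156, -0.94, 0.925)–(-1.27, -0.94, 0.925)  len=0.4368
  (v0,v3,v2) [-+-] → (-1.27, 0.616667, 0.925)–(-1.27, 0.94, 0.925)  len=0.3233
  (v5,v1,v4) [++-] → (-0.833156, -0.94, 0.925)–(1.27, -0.94, 0.925)  len=2.1032
  (v3,v7,v2) [++-] → (0.833156, 0.94, 0.925)–(-1.27, 0.94, 0.925)  len=2.1032
  (v2,v7,v6) [-+-] → (0.833156, 0.94, 0.925)–(1.27, 0.94, 0.925)  len=0.4368
  (v6,v5,v4) [-+-] → (1.27, -0.616667, 0.925)–(1.27, -0.94, 0.925)  len=0.3233
  (v7,v5,v6) [++-] → (1.27, -0.616667, 0.925)–(1.27, 0.94, 0.925)  len=1.5567

Chained into 1 loop(s):
  loop 1: 8 segments, perimeter = 8.8400
Total perimeter = 8.840

loops=1 perimeter=8.840


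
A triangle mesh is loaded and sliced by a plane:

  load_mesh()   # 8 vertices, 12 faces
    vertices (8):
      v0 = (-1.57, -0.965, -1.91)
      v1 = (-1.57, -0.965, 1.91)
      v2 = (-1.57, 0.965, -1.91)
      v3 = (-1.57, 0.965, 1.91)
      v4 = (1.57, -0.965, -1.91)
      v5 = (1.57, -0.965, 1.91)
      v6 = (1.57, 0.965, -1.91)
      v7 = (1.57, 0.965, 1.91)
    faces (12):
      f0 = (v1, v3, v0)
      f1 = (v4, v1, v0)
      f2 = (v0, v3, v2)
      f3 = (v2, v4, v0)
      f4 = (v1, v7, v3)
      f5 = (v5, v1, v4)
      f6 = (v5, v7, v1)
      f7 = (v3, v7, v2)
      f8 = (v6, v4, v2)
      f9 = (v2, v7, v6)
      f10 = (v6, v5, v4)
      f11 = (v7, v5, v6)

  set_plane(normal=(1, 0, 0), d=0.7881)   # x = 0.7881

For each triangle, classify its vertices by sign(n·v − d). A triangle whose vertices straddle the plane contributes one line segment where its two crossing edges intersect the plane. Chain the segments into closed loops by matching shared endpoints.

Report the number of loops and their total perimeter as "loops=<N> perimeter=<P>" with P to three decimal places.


loops=1 perimeter=11.500

Straddling triangles (8 of 12):
  (v4,v1,v0) [+--] → (0.7881, -0.965, -0.958771)–(0.7881, -0.965, -1.91)  len=0.9512
  (v2,v4,v0) [-+-] → (0.7881, -0.484405, -1.91)–(0.7881, -0.965, -1.91)  len=0.4806
  (v1,v7,v3) [-+-] → (0.7881, 0.484405, 1.91)–(0.7881, 0.965, 1.91)  len=0.4806
  (v5,v1,v4) [+-+] → (0.7881, -0.965, 1.91)–(0.7881, -0.965, -0.958771)  len=2.8688
  (v5,v7,v1) [++-] → (0.7881, 0.484405, 1.91)–(0.7881, -0.965, 1.91)  len=1.4494
  (v3,v7,v2) [-+-] → (0.7881, 0.965, 1.91)–(0.7881, 0.965, 0.958771)  len=0.9512
  (v6,v4,v2) [++-] → (0.7881, -0.484405, -1.91)–(0.7881, 0.965, -1.91)  len=1.4494
  (v2,v7,v6) [-++] → (0.7881, 0.965, 0.958771)–(0.7881, 0.965, -1.91)  len=2.8688

Chained into 1 loop(s):
  loop 1: 8 segments, perimeter = 11.5000
Total perimeter = 11.500


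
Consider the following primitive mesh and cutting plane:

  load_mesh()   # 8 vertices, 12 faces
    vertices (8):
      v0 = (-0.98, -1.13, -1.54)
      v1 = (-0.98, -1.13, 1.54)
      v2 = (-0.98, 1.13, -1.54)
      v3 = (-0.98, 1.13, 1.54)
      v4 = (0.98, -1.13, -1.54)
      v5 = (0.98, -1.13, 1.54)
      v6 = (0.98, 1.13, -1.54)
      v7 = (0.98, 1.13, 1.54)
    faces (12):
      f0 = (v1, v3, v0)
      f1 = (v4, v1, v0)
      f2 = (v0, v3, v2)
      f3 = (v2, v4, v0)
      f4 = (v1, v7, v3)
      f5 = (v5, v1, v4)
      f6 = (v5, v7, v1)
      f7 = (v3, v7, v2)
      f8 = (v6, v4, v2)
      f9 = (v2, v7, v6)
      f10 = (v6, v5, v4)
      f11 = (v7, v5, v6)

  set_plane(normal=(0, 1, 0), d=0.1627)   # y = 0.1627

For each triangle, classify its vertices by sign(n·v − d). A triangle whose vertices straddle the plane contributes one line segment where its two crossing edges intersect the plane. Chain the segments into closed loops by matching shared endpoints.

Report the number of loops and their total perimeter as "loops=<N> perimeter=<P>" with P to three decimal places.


Straddling triangles (8 of 12):
  (v1,v3,v0) [-+-] → (-0.98, 0.1627, 1.54)–(-0.98, 0.1627, 0.221733)  len=1.3183
  (v0,v3,v2) [-++] → (-0.98, 0.1627, 0.221733)–(-0.98, 0.1627, -1.54)  len=1.7617
  (v2,v4,v0) [+--] → (-0.141103, 0.1627, -1.54)–(-0.98, 0.1627, -1.54)  len=0.8389
  (v1,v7,v3) [-++] → (0.141103, 0.1627, 1.54)–(-0.98, 0.1627, 1.54)  len=1.1211
  (v5,v7,v1) [-+-] → (0.98, 0.1627, 1.54)–(0.141103, 0.1627, 1.54)  len=0.8389
  (v6,v4,v2) [+-+] → (0.98, 0.1627, -1.54)–(-0.141103, 0.1627, -1.54)  len=1.1211
  (v6,v5,v4) [+--] → (0.98, 0.1627, -0.221733)–(0.98, 0.1627, -1.54)  len=1.3183
  (v7,v5,v6) [+-+] → (0.98, 0.1627, 1.54)–(0.98, 0.1627, -0.221733)  len=1.7617

Chained into 1 loop(s):
  loop 1: 8 segments, perimeter = 10.0800
Total perimeter = 10.080

loops=1 perimeter=10.080


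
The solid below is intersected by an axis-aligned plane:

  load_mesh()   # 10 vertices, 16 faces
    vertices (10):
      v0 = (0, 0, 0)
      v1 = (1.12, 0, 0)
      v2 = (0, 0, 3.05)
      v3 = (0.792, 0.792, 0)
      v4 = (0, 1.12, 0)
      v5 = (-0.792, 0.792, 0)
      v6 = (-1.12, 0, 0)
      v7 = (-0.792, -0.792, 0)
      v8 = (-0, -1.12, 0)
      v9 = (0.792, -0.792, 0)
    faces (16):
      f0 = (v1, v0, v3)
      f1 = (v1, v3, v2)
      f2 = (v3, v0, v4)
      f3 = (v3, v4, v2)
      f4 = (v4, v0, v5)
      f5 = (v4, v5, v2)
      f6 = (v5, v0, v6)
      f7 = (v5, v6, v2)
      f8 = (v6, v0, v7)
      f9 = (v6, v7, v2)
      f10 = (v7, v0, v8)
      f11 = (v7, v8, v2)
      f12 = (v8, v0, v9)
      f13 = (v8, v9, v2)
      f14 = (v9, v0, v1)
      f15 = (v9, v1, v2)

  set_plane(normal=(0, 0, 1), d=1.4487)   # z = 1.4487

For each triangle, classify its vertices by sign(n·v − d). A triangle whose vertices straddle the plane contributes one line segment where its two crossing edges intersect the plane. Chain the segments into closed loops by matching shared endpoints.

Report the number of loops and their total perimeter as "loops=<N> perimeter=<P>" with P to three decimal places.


loops=1 perimeter=3.600

Straddling triangles (8 of 16):
  (v1,v3,v2) [--+] → (0.415813, 0.415813, 1.4487)–(0.588018, 0, 1.4487)  len=0.4501
  (v3,v4,v2) [--+] → (0, 0.588018, 1.4487)–(0.415813, 0.415813, 1.4487)  len=0.4501
  (v4,v5,v2) [--+] → (-0.415813, 0.415813, 1.4487)–(0, 0.588018, 1.4487)  len=0.4501
  (v5,v6,v2) [--+] → (-0.588018, 0, 1.4487)–(-0.415813, 0.415813, 1.4487)  len=0.4501
  (v6,v7,v2) [--+] → (-0.415813, -0.415813, 1.4487)–(-0.588018, 0, 1.4487)  len=0.4501
  (v7,v8,v2) [--+] → (0, -0.588018, 1.4487)–(-0.415813, -0.415813, 1.4487)  len=0.4501
  (v8,v9,v2) [--+] → (0.415813, -0.415813, 1.4487)–(0, -0.588018, 1.4487)  len=0.4501
  (v9,v1,v2) [--+] → (0.588018, 0, 1.4487)–(0.415813, -0.415813, 1.4487)  len=0.4501

Chained into 1 loop(s):
  loop 1: 8 segments, perimeter = 3.6005
Total perimeter = 3.600


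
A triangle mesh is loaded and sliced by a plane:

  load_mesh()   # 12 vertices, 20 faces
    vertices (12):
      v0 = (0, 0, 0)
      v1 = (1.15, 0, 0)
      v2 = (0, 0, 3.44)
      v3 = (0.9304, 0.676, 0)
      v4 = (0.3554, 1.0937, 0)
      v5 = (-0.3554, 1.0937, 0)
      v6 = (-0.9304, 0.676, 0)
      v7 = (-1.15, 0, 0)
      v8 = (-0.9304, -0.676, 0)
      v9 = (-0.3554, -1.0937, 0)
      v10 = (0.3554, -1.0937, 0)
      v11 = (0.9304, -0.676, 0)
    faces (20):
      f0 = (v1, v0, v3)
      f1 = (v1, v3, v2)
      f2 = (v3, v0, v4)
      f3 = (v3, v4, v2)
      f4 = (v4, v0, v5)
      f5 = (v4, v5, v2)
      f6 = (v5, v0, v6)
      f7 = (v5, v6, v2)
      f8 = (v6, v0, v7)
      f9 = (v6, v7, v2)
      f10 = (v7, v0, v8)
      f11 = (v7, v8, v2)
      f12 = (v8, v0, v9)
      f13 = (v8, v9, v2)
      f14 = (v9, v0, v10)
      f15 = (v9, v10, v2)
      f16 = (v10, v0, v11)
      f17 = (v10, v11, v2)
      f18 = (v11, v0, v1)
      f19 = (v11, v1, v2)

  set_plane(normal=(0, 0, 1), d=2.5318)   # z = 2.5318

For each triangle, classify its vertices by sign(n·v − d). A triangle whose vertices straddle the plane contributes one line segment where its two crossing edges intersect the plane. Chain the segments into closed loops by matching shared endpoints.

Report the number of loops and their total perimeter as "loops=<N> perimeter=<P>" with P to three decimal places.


Straddling triangles (10 of 20):
  (v1,v3,v2) [--+] → (0.245636, 0.178472, 2.5318)–(0.303613, 0, 2.5318)  len=0.1877
  (v3,v4,v2) [--+] → (0.0938297, 0.28875, 2.5318)–(0.245636, 0.178472, 2.5318)  len=0.1876
  (v4,v5,v2) [--+] → (-0.0938297, 0.28875, 2.5318)–(0.0938297, 0.28875, 2.5318)  len=0.1877
  (v5,v6,v2) [--+] → (-0.245636, 0.178472, 2.5318)–(-0.0938297, 0.28875, 2.5318)  len=0.1876
  (v6,v7,v2) [--+] → (-0.303613, 0, 2.5318)–(-0.245636, 0.178472, 2.5318)  len=0.1877
  (v7,v8,v2) [--+] → (-0.245636, -0.178472, 2.5318)–(-0.303613, 0, 2.5318)  len=0.1877
  (v8,v9,v2) [--+] → (-0.0938297, -0.28875, 2.5318)–(-0.245636, -0.178472, 2.5318)  len=0.1876
  (v9,v10,v2) [--+] → (0.0938297, -0.28875, 2.5318)–(-0.0938297, -0.28875, 2.5318)  len=0.1877
  (v10,v11,v2) [--+] → (0.245636, -0.178472, 2.5318)–(0.0938297, -0.28875, 2.5318)  len=0.1876
  (v11,v1,v2) [--+] → (0.303613, 0, 2.5318)–(0.245636, -0.178472, 2.5318)  len=0.1877

Chained into 1 loop(s):
  loop 1: 10 segments, perimeter = 1.8765
Total perimeter = 1.876

loops=1 perimeter=1.876


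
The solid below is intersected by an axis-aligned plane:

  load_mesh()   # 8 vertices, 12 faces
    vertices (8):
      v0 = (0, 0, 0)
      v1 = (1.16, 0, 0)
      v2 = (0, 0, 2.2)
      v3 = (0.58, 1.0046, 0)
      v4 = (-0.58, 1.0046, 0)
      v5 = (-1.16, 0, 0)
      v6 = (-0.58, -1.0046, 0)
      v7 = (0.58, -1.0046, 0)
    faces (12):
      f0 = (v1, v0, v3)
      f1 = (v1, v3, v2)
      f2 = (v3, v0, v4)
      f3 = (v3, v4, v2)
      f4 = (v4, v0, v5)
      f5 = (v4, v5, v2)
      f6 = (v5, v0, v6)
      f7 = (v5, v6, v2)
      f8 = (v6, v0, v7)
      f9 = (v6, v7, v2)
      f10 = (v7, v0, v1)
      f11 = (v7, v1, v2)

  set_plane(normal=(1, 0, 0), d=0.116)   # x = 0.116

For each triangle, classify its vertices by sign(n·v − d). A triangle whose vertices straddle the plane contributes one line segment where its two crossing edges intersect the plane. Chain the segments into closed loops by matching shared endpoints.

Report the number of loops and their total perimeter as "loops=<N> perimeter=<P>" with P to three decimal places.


loops=1 perimeter=6.475

Straddling triangles (8 of 12):
  (v1,v0,v3) [+-+] → (0.116, 0, 0)–(0.116, 0.20092, 0)  len=0.2009
  (v1,v3,v2) [++-] → (0.116, 0.20092, 1.76)–(0.116, 0, 1.98)  len=0.2979
  (v3,v0,v4) [+--] → (0.116, 0.20092, 0)–(0.116, 1.0046, 0)  len=0.8037
  (v3,v4,v2) [+--] → (0.116, 1.0046, 0)–(0.116, 0.20092, 1.76)  len=1.9348
  (v6,v0,v7) [--+] → (0.116, -0.20092, 0)–(0.116, -1.0046, 0)  len=0.8037
  (v6,v7,v2) [-+-] → (0.116, -1.0046, 0)–(0.116, -0.20092, 1.76)  len=1.9348
  (v7,v0,v1) [+-+] → (0.116, -0.20092, 0)–(0.116, 0, 0)  len=0.2009
  (v7,v1,v2) [++-] → (0.116, 0, 1.98)–(0.116, -0.20092, 1.76)  len=0.2979

Chained into 1 loop(s):
  loop 1: 8 segments, perimeter = 6.4747
Total perimeter = 6.475


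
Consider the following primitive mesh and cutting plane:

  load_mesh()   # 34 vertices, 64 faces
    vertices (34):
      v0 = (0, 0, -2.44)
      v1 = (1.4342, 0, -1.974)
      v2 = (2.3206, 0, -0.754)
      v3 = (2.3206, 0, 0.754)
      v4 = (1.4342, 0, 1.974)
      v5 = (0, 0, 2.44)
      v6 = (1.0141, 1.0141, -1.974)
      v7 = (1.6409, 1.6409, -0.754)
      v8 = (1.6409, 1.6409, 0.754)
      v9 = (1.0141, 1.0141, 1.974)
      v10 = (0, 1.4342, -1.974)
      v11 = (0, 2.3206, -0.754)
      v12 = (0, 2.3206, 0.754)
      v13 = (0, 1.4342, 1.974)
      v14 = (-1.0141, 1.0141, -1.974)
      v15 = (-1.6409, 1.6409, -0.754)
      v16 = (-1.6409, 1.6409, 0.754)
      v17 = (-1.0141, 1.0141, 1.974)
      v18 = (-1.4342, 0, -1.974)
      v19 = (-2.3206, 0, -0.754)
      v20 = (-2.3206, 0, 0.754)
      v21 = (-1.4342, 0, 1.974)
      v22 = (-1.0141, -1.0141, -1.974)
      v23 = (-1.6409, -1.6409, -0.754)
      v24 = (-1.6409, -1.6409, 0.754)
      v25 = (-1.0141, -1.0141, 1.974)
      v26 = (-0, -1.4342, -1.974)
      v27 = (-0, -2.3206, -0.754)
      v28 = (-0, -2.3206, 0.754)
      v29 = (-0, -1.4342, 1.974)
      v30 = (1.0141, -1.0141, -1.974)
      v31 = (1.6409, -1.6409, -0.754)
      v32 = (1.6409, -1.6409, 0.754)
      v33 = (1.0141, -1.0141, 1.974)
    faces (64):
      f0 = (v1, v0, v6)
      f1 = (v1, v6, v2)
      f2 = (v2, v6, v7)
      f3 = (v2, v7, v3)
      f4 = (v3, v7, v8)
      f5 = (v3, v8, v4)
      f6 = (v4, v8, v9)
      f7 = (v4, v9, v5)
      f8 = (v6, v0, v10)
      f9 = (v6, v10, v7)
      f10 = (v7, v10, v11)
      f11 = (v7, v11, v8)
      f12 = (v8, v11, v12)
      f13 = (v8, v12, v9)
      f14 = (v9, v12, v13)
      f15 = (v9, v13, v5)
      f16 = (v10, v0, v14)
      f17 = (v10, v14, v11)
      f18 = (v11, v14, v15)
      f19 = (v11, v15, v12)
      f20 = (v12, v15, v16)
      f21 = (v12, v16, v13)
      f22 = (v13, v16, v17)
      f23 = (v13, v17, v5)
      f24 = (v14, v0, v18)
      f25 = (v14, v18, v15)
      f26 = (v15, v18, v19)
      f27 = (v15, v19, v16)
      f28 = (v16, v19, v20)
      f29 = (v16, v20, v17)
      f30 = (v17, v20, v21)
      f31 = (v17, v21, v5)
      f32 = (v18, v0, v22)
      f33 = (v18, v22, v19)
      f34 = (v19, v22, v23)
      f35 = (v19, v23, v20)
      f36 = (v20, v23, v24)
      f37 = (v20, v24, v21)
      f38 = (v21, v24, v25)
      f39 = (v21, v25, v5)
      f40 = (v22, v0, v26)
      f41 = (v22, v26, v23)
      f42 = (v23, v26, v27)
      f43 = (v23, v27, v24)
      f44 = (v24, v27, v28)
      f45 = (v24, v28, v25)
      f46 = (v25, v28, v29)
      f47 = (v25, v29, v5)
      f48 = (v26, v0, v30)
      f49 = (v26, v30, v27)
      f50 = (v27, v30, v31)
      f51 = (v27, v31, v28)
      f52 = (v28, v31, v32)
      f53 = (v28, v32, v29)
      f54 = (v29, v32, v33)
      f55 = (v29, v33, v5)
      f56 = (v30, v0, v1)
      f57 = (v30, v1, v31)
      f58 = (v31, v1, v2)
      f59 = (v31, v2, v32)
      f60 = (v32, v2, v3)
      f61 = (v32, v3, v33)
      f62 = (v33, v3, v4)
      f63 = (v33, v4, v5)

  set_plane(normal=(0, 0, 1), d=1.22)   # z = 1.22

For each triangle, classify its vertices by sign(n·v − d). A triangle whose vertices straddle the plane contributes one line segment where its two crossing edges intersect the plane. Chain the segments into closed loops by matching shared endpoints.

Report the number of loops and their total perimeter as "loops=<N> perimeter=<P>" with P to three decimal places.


loops=1 perimeter=12.136

Straddling triangles (16 of 64):
  (v3,v8,v4) [--+] → (1.56195, 1.01413, 1.22)–(1.98202, 0, 1.22)  len=1.0977
  (v4,v8,v9) [+-+] → (1.56195, 1.01413, 1.22)–(1.40148, 1.40148, 1.22)  len=0.4193
  (v8,v12,v9) [--+] → (0.387353, 1.82156, 1.22)–(1.40148, 1.40148, 1.22)  len=1.0977
  (v9,v12,v13) [+-+] → (0.387353, 1.82156, 1.22)–(0, 1.98202, 1.22)  len=0.4193
  (v12,v16,v13) [--+] → (-1.01413, 1.56195, 1.22)–(0, 1.98202, 1.22)  len=1.0977
  (v13,v16,v17) [+-+] → (-1.01413, 1.56195, 1.22)–(-1.40148, 1.40148, 1.22)  len=0.4193
  (v16,v20,v17) [--+] → (-1.82156, 0.387353, 1.22)–(-1.40148, 1.40148, 1.22)  len=1.0977
  (v17,v20,v21) [+-+] → (-1.82156, 0.387353, 1.22)–(-1.98202, 0, 1.22)  len=0.4193
  (v20,v24,v21) [--+] → (-1.56195, -1.01413, 1.22)–(-1.98202, 0, 1.22)  len=1.0977
  (v21,v24,v25) [+-+] → (-1.56195, -1.01413, 1.22)–(-1.40148, -1.40148, 1.22)  len=0.4193
  (v24,v28,v25) [--+] → (-0.387353, -1.82156, 1.22)–(-1.40148, -1.40148, 1.22)  len=1.0977
  (v25,v28,v29) [+-+] → (-0.387353, -1.82156, 1.22)–(0, -1.98202, 1.22)  len=0.4193
  (v28,v32,v29) [--+] → (1.01413, -1.56195, 1.22)–(0, -1.98202, 1.22)  len=1.0977
  (v29,v32,v33) [+-+] → (1.01413, -1.56195, 1.22)–(1.40148, -1.40148, 1.22)  len=0.4193
  (v32,v3,v33) [--+] → (1.82156, -0.387353, 1.22)–(1.40148, -1.40148, 1.22)  len=1.0977
  (v33,v3,v4) [+-+] → (1.82156, -0.387353, 1.22)–(1.98202, 0, 1.22)  len=0.4193

Chained into 1 loop(s):
  loop 1: 16 segments, perimeter = 12.1357
Total perimeter = 12.136


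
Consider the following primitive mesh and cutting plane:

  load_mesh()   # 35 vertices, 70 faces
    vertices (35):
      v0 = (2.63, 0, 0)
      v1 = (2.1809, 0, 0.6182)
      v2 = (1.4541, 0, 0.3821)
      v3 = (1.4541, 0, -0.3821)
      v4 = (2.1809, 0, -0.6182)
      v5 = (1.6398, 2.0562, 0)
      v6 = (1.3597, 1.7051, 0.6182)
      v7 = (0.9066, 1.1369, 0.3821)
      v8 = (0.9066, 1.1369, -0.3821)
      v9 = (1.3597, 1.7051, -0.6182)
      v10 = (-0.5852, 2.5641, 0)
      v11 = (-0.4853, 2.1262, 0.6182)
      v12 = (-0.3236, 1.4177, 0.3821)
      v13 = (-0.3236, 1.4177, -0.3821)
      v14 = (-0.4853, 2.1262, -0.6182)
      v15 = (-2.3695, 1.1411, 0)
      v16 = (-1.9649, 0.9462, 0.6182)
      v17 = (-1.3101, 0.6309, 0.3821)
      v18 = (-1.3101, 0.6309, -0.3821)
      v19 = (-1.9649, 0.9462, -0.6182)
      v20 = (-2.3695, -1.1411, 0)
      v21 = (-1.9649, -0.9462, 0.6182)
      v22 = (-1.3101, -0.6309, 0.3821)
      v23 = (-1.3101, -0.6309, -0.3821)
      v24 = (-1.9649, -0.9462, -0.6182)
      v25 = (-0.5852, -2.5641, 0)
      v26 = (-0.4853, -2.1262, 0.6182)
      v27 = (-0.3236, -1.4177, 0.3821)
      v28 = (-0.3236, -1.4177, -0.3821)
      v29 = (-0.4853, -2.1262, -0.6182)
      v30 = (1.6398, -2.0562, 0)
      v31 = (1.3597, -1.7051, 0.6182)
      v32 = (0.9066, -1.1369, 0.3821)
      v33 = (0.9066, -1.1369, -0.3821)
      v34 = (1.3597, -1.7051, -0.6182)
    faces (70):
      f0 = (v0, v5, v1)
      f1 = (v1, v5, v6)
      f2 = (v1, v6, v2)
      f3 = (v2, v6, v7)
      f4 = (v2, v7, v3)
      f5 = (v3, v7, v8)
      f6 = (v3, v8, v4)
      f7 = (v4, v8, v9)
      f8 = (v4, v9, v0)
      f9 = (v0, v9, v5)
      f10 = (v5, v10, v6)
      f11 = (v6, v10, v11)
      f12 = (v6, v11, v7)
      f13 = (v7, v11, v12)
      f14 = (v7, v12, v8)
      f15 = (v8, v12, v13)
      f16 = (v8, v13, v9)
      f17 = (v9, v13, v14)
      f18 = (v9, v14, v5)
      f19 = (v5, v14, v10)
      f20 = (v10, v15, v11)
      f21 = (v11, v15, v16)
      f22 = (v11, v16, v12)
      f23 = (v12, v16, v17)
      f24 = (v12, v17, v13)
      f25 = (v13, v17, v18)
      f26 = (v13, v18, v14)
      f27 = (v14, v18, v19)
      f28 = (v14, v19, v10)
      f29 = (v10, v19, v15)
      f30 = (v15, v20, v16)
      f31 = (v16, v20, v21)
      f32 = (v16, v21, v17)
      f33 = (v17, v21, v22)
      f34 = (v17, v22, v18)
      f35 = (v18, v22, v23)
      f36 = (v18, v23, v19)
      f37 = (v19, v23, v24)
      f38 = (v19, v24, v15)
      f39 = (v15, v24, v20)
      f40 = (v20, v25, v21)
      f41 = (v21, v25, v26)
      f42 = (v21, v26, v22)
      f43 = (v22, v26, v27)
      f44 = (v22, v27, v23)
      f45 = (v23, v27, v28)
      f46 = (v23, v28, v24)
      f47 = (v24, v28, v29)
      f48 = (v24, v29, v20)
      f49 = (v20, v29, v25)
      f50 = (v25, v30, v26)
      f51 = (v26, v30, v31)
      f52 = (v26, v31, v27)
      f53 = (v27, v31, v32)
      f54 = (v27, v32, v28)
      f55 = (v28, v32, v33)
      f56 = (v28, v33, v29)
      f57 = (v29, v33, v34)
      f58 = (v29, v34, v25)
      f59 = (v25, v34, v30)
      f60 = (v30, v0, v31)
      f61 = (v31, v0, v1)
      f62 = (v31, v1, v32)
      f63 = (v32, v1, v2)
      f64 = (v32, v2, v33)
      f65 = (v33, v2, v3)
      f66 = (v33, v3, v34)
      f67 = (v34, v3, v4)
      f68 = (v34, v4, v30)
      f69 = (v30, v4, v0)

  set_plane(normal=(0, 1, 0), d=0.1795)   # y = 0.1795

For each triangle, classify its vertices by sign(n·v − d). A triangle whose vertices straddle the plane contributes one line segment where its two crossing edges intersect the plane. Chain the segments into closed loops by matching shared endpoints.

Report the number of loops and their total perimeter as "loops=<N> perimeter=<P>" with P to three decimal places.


Straddling triangles (20 of 70):
  (v0,v5,v1) [-+-] → (2.54356, 0.1795, 0)–(2.13366, 0.1795, 0.564233)  len=0.6974
  (v1,v5,v6) [-++] → (2.13366, 0.1795, 0.564233)–(2.09445, 0.1795, 0.6182)  len=0.0667
  (v1,v6,v2) [-+-] → (2.09445, 0.1795, 0.6182)–(1.44416, 0.1795, 0.406955)  len=0.6837
  (v2,v6,v7) [-++] → (1.44416, 0.1795, 0.406955)–(1.36766, 0.1795, 0.3821)  len=0.0804
  (v2,v7,v3) [-+-] → (1.36766, 0.1795, 0.3821)–(1.36766, 0.1795, -0.261444)  len=0.6435
  (v3,v7,v8) [-++] → (1.36766, 0.1795, -0.261444)–(1.36766, 0.1795, -0.3821)  len=0.1207
  (v3,v8,v4) [-+-] → (1.36766, 0.1795, -0.3821)–(1.97971, 0.1795, -0.580923)  len=0.6435
  (v4,v8,v9) [-++] → (1.97971, 0.1795, -0.580923)–(2.09445, 0.1795, -0.6182)  len=0.1206
  (v4,v9,v0) [-+-] → (2.09445, 0.1795, -0.6182)–(2.49627, 0.1795, -0.0650794)  len=0.6837
  (v0,v9,v5) [-++] → (2.49627, 0.1795, -0.0650794)–(2.54356, 0.1795, 0)  len=0.0804
  (v15,v20,v16) [+-+] → (-2.3695, 0.1795, 0)–(-2.11352, 0.1795, 0.391125)  len=0.4674
  (v16,v20,v21) [+--] → (-2.11352, 0.1795, 0.391125)–(-1.9649, 0.1795, 0.6182)  len=0.2714
  (v16,v21,v17) [+-+] → (-1.9649, 0.1795, 0.6182)–(-1.49752, 0.1795, 0.449677)  len=0.4968
  (v17,v21,v22) [+--] → (-1.49752, 0.1795, 0.449677)–(-1.3101, 0.1795, 0.3821)  len=0.1992
  (v17,v22,v18) [+-+] → (-1.3101, 0.1795, 0.3821)–(-1.3101, 0.1795, -0.108713)  len=0.4908
  (v18,v22,v23) [+--] → (-1.3101, 0.1795, -0.108713)–(-1.3101, 0.1795, -0.3821)  len=0.2734
  (v18,v23,v19) [+-+] → (-1.3101, 0.1795, -0.3821)–(-1.64657, 0.1795, -0.503421)  len=0.3577
  (v19,v23,v24) [+--] → (-1.64657, 0.1795, -0.503421)–(-1.9649, 0.1795, -0.6182)  len=0.3384
  (v19,v24,v15) [+-+] → (-1.9649, 0.1795, -0.6182)–(-2.1831, 0.1795, -0.284799)  len=0.3985
  (v15,v24,v20) [+--] → (-2.1831, 0.1795, -0.284799)–(-2.3695, 0.1795, 0)  len=0.3404

Chained into 2 loop(s):
  loop 1: 10 segments, perimeter = 3.8208
  loop 2: 10 segments, perimeter = 3.6340
Total perimeter = 7.455

loops=2 perimeter=7.455
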